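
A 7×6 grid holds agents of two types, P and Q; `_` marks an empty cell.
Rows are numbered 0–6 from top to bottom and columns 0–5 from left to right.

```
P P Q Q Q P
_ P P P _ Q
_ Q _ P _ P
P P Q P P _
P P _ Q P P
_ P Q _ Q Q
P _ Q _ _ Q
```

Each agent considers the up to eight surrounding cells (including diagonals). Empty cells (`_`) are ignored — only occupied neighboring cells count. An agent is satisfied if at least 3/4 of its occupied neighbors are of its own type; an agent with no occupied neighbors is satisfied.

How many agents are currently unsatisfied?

(0,0)P 2/2 ✓
(0,1)P 3/4 ✓
(0,2)Q 1/5 ✗
(0,3)Q 2/4 ✗
(0,4)Q 2/4 ✗
(0,5)P 0/2 ✗
(1,1)P 3/5 ✗
(1,2)P 4/7 ✗
(1,3)P 2/5 ✗
(1,5)Q 1/3 ✗
(2,1)Q 1/5 ✗
(2,3)P 4/5 ✓
(2,5)P 1/2 ✗
(3,0)P 3/4 ✓
(3,1)P 3/5 ✗
(3,2)Q 2/6 ✗
(3,3)P 3/5 ✗
(3,4)P 5/6 ✓
(4,0)P 4/4 ✓
(4,1)P 4/6 ✗
(4,3)Q 3/6 ✗
(4,4)P 3/6 ✗
(4,5)P 2/4 ✗
(5,1)P 3/5 ✗
(5,2)Q 2/4 ✗
(5,4)Q 3/5 ✗
(5,5)Q 2/4 ✗
(6,0)P 1/1 ✓
(6,2)Q 1/2 ✗
(6,5)Q 2/2 ✓
Unsatisfied: (0,2), (0,3), (0,4), (0,5), (1,1), (1,2), (1,3), (1,5), (2,1), (2,5), (3,1), (3,2), (3,3), (4,1), (4,3), (4,4), (4,5), (5,1), (5,2), (5,4), (5,5), (6,2) — 22 in total.

22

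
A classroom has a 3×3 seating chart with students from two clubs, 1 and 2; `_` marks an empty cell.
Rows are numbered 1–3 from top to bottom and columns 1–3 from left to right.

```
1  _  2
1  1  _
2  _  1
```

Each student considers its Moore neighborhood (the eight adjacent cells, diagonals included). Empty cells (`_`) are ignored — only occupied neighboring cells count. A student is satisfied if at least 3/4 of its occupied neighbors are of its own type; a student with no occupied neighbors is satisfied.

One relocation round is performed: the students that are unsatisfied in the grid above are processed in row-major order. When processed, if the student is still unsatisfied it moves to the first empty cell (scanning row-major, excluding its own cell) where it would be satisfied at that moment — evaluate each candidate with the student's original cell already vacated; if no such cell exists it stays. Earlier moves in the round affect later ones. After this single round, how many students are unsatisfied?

4

Initially unsatisfied (in order): (1,3), (2,1), (2,2), (3,1).
  (1,3): no empty cell satisfies it; stays.
  (2,1): no empty cell satisfies it; stays.
  (2,2): no empty cell satisfies it; stays.
  (3,1): no empty cell satisfies it; stays.
Resulting grid:
1 _ 2
1 1 _
2 _ 1
Unsatisfied now: (1,3), (2,1), (2,2), (3,1).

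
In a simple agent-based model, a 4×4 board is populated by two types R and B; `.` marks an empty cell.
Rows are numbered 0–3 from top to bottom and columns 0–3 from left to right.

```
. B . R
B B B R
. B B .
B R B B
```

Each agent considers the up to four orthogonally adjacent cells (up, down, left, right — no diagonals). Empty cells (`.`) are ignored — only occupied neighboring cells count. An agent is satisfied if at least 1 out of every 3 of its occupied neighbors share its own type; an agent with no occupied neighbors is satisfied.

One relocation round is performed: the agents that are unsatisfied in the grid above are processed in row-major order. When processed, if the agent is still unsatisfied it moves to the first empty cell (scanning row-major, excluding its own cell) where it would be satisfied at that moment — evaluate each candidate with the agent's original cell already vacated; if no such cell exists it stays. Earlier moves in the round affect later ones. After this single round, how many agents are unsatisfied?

0

Initially unsatisfied (in order): (3,0), (3,1).
  (3,0) → (0,0).
  (3,1) → (0,2).
Resulting grid:
B B R R
B B B R
. B B .
. . B B
All satisfied now.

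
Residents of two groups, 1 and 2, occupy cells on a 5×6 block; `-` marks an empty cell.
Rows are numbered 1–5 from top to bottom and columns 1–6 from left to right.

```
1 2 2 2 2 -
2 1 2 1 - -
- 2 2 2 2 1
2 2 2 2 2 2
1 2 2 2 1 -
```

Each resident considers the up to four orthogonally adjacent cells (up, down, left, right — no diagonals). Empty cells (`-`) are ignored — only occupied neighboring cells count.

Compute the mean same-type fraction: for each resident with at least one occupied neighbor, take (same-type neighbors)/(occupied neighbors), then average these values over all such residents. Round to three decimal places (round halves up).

0.547

Row 1: (1,1)1 0/2 · (1,2)2 1/3 · (1,3)2 3/3 · (1,4)2 2/3 · (1,5)2 1/1
Row 2: (2,1)2 0/2 · (2,2)1 0/4 · (2,3)2 2/4 · (2,4)1 0/3
Row 3: (3,2)2 2/3 · (3,3)2 4/4 · (3,4)2 3/4 · (3,5)2 2/3 · (3,6)1 0/2
Row 4: (4,1)2 1/2 · (4,2)2 4/4 · (4,3)2 4/4 · (4,4)2 4/4 · (4,5)2 3/4 · (4,6)2 1/2
Row 5: (5,1)1 0/2 · (5,2)2 2/3 · (5,3)2 3/3 · (5,4)2 2/3 · (5,5)1 0/2
Sum over 25 residents: 0/2 + 1/3 + 3/3 + 2/3 + 1/1 + 0/2 + 0/4 + 2/4 + 0/3 + 2/3 + 4/4 + 3/4 + 2/3 + 0/2 + 1/2 + 4/4 + 4/4 + 4/4 + 3/4 + 1/2 + 0/2 + 2/3 + 3/3 + 2/3 + 0/2 = 41/3; mean = 41/3 ÷ 25 = 41/75 = 0.546666… → 0.547.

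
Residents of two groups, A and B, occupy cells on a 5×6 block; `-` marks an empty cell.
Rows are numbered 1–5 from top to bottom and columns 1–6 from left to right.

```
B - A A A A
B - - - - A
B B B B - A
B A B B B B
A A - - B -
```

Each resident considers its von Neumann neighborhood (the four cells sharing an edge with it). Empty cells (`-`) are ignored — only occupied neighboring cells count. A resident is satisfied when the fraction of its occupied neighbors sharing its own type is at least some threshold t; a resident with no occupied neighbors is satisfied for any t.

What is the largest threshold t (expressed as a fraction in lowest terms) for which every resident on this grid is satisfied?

(1,1)B 1/1
(1,3)A 1/1
(1,4)A 2/2
(1,5)A 2/2
(1,6)A 2/2
(2,1)B 2/2
(2,6)A 2/2
(3,1)B 3/3
(3,2)B 2/3
(3,3)B 3/3
(3,4)B 2/2
(3,6)A 1/2
(4,1)B 1/3
(4,2)A 1/4
(4,3)B 2/3
(4,4)B 3/3
(4,5)B 3/3
(4,6)B 1/2
(5,1)A 1/2
(5,2)A 2/2
(5,5)B 1/1
The smallest same-type fraction is 1/4 at (4,2), which reduces to 1/4. Any threshold above that leaves this resident unsatisfied.

1/4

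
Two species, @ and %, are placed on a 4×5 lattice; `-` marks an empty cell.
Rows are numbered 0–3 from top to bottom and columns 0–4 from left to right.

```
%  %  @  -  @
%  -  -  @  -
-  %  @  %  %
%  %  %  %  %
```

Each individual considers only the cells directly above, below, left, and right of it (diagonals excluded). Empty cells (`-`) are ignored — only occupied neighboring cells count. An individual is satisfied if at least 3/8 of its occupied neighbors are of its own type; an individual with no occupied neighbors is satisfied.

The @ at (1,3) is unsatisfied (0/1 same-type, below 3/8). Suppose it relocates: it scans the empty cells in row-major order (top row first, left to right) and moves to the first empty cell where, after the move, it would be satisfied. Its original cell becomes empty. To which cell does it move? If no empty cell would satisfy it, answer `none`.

Vacating (1,3). Empty cells in order:
  (0,3): 2/2 same-type → satisfied — stop here.

(0,3)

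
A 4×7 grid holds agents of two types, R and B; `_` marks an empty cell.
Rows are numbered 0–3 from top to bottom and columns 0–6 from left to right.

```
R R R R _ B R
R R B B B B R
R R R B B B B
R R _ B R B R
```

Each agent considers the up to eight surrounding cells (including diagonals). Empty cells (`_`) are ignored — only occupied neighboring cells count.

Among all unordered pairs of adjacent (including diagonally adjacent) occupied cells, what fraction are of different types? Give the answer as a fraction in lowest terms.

Scan each occupied cell's neighbors to the right and below (and the two forward diagonals) so each pair is counted once.
Row 0: R(0,0)–R(0,1)= R(0,0)–R(1,0)= R(0,0)–R(1,1)= R(0,1)–R(0,2)= R(0,1)–R(1,1)= R(0,1)–B(1,2)≠ R(0,1)–R(1,0)= R(0,2)–R(0,3)= R(0,2)–B(1,2)≠ R(0,2)–B(1,3)≠ R(0,2)–R(1,1)= R(0,3)–B(1,3)≠ R(0,3)–B(1,4)≠ R(0,3)–B(1,2)≠ B(0,5)–R(0,6)≠ B(0,5)–B(1,5)= B(0,5)–R(1,6)≠ B(0,5)–B(1,4)= R(0,6)–R(1,6)= R(0,6)–B(1,5)≠  → 9/20 unlike.
Row 1: R(1,0)–R(1,1)= R(1,0)–R(2,0)= R(1,0)–R(2,1)= R(1,1)–B(1,2)≠ R(1,1)–R(2,1)= R(1,1)–R(2,2)= R(1,1)–R(2,0)= B(1,2)–B(1,3)= B(1,2)–R(2,2)≠ B(1,2)–B(2,3)= B(1,2)–R(2,1)≠ B(1,3)–B(1,4)= B(1,3)–B(2,3)= B(1,3)–B(2,4)= B(1,3)–R(2,2)≠ B(1,4)–B(1,5)= B(1,4)–B(2,4)= B(1,4)–B(2,5)= B(1,4)–B(2,3)= B(1,5)–R(1,6)≠ B(1,5)–B(2,5)= B(1,5)–B(2,6)= B(1,5)–B(2,4)= R(1,6)–B(2,6)≠ R(1,6)–B(2,5)≠  → 7/25 unlike.
Row 2: R(2,0)–R(2,1)= R(2,0)–R(3,0)= R(2,0)–R(3,1)= R(2,1)–R(2,2)= R(2,1)–R(3,1)= R(2,1)–R(3,0)= R(2,2)–B(2,3)≠ R(2,2)–B(3,3)≠ R(2,2)–R(3,1)= B(2,3)–B(2,4)= B(2,3)–B(3,3)= B(2,3)–R(3,4)≠ B(2,4)–B(2,5)= B(2,4)–R(3,4)≠ B(2,4)–B(3,5)= B(2,4)–B(3,3)= B(2,5)–B(2,6)= B(2,5)–B(3,5)= B(2,5)–R(3,6)≠ B(2,5)–R(3,4)≠ B(2,6)–R(3,6)≠ B(2,6)–B(3,5)=  → 7/22 unlike.
Row 3: R(3,0)–R(3,1)= B(3,3)–R(3,4)≠ R(3,4)–B(3,5)≠ B(3,5)–R(3,6)≠  → 3/4 unlike.
Total adjacent occupied pairs: 71; unlike-type pairs: 26.
26/71 is already in lowest terms.

26/71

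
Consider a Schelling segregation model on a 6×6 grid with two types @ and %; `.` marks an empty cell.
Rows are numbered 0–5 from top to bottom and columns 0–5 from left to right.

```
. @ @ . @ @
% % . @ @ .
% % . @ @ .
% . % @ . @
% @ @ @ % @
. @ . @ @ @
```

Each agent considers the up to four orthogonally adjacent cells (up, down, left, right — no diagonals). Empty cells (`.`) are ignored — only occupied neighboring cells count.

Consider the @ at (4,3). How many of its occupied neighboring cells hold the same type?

Occupied neighbors of (4,3): (3,3)=@, (5,3)=@, (4,2)=@, (4,4)=%.
Same type (@): 3 of 4.

3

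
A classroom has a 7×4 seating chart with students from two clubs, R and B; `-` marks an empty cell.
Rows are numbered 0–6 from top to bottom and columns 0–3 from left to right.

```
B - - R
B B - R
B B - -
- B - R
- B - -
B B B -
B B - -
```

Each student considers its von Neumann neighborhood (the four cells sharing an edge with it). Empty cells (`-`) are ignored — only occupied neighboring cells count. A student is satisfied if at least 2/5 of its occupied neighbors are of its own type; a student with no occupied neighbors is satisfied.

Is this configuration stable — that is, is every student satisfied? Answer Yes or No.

Yes

Row 0: (0,0)B 1/1 ✓ · (0,3)R 1/1 ✓
Row 1: (1,0)B 3/3 ✓ · (1,1)B 2/2 ✓ · (1,3)R 1/1 ✓
Row 2: (2,0)B 2/2 ✓ · (2,1)B 3/3 ✓
Row 3: (3,1)B 2/2 ✓ · (3,3)R 0/0 ✓
Row 4: (4,1)B 2/2 ✓
Row 5: (5,0)B 2/2 ✓ · (5,1)B 4/4 ✓ · (5,2)B 1/1 ✓
Row 6: (6,0)B 2/2 ✓ · (6,1)B 2/2 ✓
All meet the threshold, so the configuration is stable.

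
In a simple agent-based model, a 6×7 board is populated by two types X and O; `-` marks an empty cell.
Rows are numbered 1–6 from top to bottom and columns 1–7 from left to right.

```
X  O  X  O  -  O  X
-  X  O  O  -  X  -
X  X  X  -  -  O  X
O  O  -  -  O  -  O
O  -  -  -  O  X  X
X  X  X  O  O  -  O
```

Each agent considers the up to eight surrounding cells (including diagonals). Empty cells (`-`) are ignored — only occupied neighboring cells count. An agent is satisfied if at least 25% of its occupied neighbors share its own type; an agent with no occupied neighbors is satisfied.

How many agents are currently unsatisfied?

4

(1,1)X 1/2 ✓
(1,2)O 1/4 ✓
(1,3)X 1/5 ✗
(1,4)O 2/3 ✓
(1,6)O 0/2 ✗
(1,7)X 1/2 ✓
(2,2)X 5/7 ✓
(2,3)O 3/7 ✓
(2,4)O 2/4 ✓
(2,6)X 2/4 ✓
(3,1)X 2/4 ✓
(3,2)X 3/6 ✓
(3,3)X 2/5 ✓
(3,6)O 2/4 ✓
(3,7)X 1/3 ✓
(4,1)O 2/4 ✓
(4,2)O 2/5 ✓
(4,5)O 2/3 ✓
(4,7)O 1/4 ✓
(5,1)O 2/4 ✓
(5,5)O 3/4 ✓
(5,6)X 1/6 ✗
(5,7)X 1/3 ✓
(6,1)X 1/2 ✓
(6,2)X 2/3 ✓
(6,3)X 1/2 ✓
(6,4)O 2/3 ✓
(6,5)O 2/3 ✓
(6,7)O 0/2 ✗
Unsatisfied: (1,3), (1,6), (5,6), (6,7) — 4 in total.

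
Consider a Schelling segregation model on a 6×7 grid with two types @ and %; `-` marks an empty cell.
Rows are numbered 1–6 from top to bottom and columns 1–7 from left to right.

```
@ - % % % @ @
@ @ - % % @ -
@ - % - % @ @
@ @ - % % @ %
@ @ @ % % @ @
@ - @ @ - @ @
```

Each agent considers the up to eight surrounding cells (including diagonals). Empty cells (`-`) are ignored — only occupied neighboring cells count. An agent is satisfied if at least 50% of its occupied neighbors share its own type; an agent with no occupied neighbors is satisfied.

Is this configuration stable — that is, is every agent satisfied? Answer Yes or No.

(1,1)@ 2/2 ✓
(1,3)% 2/3 ✓
(1,4)% 4/4 ✓
(1,5)% 3/5 ✓
(1,6)@ 2/4 ✓
(1,7)@ 2/2 ✓
(2,1)@ 3/3 ✓
(2,2)@ 3/5 ✓
(2,4)% 6/6 ✓
(2,5)% 4/7 ✓
(2,6)@ 4/7 ✓
(3,1)@ 4/4 ✓
(3,3)% 2/4 ✓
(3,5)% 4/7 ✓
(3,6)@ 3/7 ✗
(3,7)@ 3/4 ✓
(4,1)@ 4/4 ✓
(4,2)@ 5/6 ✓
(4,4)% 5/6 ✓
(4,5)% 4/7 ✓
(4,6)@ 4/8 ✓
(4,7)% 0/5 ✗
(5,1)@ 4/4 ✓
(5,2)@ 6/6 ✓
(5,3)@ 4/6 ✓
(5,4)% 3/6 ✓
(5,5)% 3/7 ✗
(5,6)@ 4/7 ✓
(5,7)@ 4/5 ✓
(6,1)@ 2/2 ✓
(6,3)@ 3/4 ✓
(6,4)@ 2/4 ✓
(6,6)@ 3/4 ✓
(6,7)@ 3/3 ✓
For instance (3,6) has only 3/7 same-type neighbors, below 1/2.

No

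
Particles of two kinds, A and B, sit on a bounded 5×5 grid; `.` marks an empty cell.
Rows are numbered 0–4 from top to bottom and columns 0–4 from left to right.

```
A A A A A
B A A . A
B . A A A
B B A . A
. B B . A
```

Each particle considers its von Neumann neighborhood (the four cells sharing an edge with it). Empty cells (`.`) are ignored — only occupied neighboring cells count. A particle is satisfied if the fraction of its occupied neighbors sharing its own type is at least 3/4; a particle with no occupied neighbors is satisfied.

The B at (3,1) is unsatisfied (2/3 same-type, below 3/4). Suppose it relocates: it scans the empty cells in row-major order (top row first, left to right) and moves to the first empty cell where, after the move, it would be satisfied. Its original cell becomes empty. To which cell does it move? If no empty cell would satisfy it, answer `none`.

Vacating (3,1). Empty cells in order:
  (1,3): 0/4 same-type → still unsatisfied.
  (2,1): 1/3 same-type → still unsatisfied.
  (3,3): 0/3 same-type → still unsatisfied.
  (4,0): 2/2 same-type → satisfied — stop here.

(4,0)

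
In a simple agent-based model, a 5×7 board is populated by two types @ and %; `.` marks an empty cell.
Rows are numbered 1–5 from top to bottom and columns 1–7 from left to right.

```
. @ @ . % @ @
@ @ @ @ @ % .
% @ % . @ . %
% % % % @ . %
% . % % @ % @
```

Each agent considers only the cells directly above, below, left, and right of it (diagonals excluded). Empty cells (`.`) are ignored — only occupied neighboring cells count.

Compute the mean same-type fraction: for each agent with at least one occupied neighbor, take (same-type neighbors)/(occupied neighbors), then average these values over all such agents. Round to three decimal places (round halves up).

0.625

(1,2)@ 2/2
(1,3)@ 2/2
(1,5)% 0/2
(1,6)@ 1/3
(1,7)@ 1/1
(2,1)@ 1/2
(2,2)@ 4/4
(2,3)@ 3/4
(2,4)@ 2/2
(2,5)@ 2/4
(2,6)% 0/2
(3,1)% 1/3
(3,2)@ 1/4
(3,3)% 1/3
(3,5)@ 2/2
(3,7)% 1/1
(4,1)% 3/3
(4,2)% 2/3
(4,3)% 4/4
(4,4)% 2/3
(4,5)@ 2/3
(4,7)% 1/2
(5,1)% 1/1
(5,3)% 2/2
(5,4)% 2/3
(5,5)@ 1/3
(5,6)% 0/2
(5,7)@ 0/2
Sum over 28 agents: 2/2 + 2/2 + 0/2 + 1/3 + 1/1 + 1/2 + 4/4 + 3/4 + 2/2 + 2/4 + 0/2 + 1/3 + 1/4 + 1/3 + 2/2 + 1/1 + 3/3 + 2/3 + 4/4 + 2/3 + 2/3 + 1/2 + 1/1 + 2/2 + 2/3 + 1/3 + 0/2 + 0/2 = 35/2; mean = 35/2 ÷ 28 = 5/8 = 0.625 → 0.625.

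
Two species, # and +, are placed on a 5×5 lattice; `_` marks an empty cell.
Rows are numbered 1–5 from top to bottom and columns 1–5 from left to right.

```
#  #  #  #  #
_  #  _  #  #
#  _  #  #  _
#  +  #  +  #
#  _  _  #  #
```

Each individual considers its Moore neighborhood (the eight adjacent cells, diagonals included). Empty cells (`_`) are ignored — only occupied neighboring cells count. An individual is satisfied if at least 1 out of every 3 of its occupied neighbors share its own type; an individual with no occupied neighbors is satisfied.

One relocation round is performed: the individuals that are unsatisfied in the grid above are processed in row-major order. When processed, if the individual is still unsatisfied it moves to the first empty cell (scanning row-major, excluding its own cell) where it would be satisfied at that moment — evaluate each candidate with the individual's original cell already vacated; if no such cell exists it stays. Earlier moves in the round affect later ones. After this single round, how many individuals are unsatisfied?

1

Initially unsatisfied (in order): (4,2), (4,4).
  (4,2) → (5,3).
  (4,4): no empty cell satisfies it; stays.
Resulting grid:
# # # # #
_ # _ # #
# _ # # _
# _ # + #
# _ + # #
Unsatisfied now: (4,4).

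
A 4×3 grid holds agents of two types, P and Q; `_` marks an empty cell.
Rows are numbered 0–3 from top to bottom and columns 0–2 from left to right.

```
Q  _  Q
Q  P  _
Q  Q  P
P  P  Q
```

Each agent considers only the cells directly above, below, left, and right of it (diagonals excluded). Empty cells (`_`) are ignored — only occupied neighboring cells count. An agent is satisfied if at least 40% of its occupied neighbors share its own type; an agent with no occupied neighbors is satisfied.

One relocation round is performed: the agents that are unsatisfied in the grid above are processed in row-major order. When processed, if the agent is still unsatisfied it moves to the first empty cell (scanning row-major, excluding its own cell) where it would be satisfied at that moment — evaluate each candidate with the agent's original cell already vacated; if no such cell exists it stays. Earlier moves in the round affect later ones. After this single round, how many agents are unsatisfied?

Initially unsatisfied (in order): (1,1), (2,1), (2,2), (3,1), (3,2).
  (1,1) → (1,2).
  (2,1) → (0,1).
  (2,2): now satisfied by earlier moves; stays.
  (3,1): now satisfied by earlier moves; stays.
  (3,2) → (1,1).
Resulting grid:
Q Q Q
Q Q P
Q _ P
P P _
Unsatisfied now: (1,2).

1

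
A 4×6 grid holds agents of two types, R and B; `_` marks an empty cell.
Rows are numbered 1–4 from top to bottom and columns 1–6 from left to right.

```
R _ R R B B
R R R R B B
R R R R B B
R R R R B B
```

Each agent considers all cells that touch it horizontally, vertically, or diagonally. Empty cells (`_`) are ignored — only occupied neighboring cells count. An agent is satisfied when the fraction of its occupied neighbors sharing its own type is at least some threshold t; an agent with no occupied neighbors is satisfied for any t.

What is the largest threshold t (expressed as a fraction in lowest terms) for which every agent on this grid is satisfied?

3/5

Row 1: (1,1)R 2/2 · (1,3)R 4/4 · (1,4)R 3/5 · (1,5)B 3/5 · (1,6)B 3/3
Row 2: (2,1)R 4/4 · (2,2)R 7/7 · (2,3)R 7/7 · (2,4)R 5/8 · (2,5)B 5/8 · (2,6)B 5/5
Row 3: (3,1)R 5/5 · (3,2)R 8/8 · (3,3)R 8/8 · (3,4)R 5/8 · (3,5)B 5/8 · (3,6)B 5/5
Row 4: (4,1)R 3/3 · (4,2)R 5/5 · (4,3)R 5/5 · (4,4)R 3/5 · (4,5)B 3/5 · (4,6)B 3/3
The smallest same-type fraction is 3/5 at (1,4), which reduces to 3/5. Any threshold above that leaves this agent unsatisfied.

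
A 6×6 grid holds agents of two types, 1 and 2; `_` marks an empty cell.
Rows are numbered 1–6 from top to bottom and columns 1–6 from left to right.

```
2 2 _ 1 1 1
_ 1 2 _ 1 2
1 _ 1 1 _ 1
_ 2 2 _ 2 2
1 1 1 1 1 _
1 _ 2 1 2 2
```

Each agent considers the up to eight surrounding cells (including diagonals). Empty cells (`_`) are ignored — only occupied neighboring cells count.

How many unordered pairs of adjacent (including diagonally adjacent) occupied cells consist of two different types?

34

Scan each occupied cell's neighbors to the right and below (and the two forward diagonals) so each pair is counted once.
From row 1: 5 unlike of 12 pairs (running 5/12).
From row 2: 5 unlike of 9 pairs (running 10/21).
From row 3: 7 unlike of 8 pairs (running 17/29).
From row 4: 9 unlike of 11 pairs (running 26/40).
From row 5: 6 unlike of 15 pairs (running 32/55).
From row 6: 2 unlike of 3 pairs (running 34/58).
Total adjacent occupied pairs: 58; unlike-type pairs: 34.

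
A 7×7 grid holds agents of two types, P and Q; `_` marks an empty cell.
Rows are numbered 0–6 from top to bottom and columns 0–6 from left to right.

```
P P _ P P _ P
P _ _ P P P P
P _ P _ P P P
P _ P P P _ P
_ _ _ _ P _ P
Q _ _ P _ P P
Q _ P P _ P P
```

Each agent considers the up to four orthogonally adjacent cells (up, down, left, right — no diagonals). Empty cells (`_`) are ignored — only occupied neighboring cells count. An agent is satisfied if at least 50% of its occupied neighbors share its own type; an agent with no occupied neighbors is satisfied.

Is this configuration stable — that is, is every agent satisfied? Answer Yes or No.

Row 0: (0,0)P 2/2 ✓ · (0,1)P 1/1 ✓ · (0,3)P 2/2 ✓ · (0,4)P 2/2 ✓ · (0,6)P 1/1 ✓
Row 1: (1,0)P 2/2 ✓ · (1,3)P 2/2 ✓ · (1,4)P 4/4 ✓ · (1,5)P 3/3 ✓ · (1,6)P 3/3 ✓
Row 2: (2,0)P 2/2 ✓ · (2,2)P 1/1 ✓ · (2,4)P 3/3 ✓ · (2,5)P 3/3 ✓ · (2,6)P 3/3 ✓
Row 3: (3,0)P 1/1 ✓ · (3,2)P 2/2 ✓ · (3,3)P 2/2 ✓ · (3,4)P 3/3 ✓ · (3,6)P 2/2 ✓
Row 4: (4,4)P 1/1 ✓ · (4,6)P 2/2 ✓
Row 5: (5,0)Q 1/1 ✓ · (5,3)P 1/1 ✓ · (5,5)P 2/2 ✓ · (5,6)P 3/3 ✓
Row 6: (6,0)Q 1/1 ✓ · (6,2)P 1/1 ✓ · (6,3)P 2/2 ✓ · (6,5)P 2/2 ✓ · (6,6)P 2/2 ✓
All meet the threshold, so the configuration is stable.

Yes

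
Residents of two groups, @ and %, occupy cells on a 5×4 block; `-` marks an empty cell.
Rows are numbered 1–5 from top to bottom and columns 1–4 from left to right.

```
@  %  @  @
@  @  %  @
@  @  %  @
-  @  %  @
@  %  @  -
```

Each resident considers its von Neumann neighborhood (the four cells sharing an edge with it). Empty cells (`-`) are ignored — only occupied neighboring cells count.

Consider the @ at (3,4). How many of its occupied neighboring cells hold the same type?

2

Occupied neighbors of (3,4): (2,4)=@, (4,4)=@, (3,3)=%.
Same type (@): 2 of 3.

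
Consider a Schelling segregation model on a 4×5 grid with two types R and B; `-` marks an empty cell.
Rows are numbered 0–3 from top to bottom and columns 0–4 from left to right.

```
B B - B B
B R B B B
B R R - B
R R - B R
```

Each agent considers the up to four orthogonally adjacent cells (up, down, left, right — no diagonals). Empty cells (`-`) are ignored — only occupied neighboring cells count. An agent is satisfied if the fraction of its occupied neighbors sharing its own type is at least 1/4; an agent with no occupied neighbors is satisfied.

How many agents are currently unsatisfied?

2

(0,0)B 2/2 ✓
(0,1)B 1/2 ✓
(0,3)B 2/2 ✓
(0,4)B 2/2 ✓
(1,0)B 2/3 ✓
(1,1)R 1/4 ✓
(1,2)B 1/3 ✓
(1,3)B 3/3 ✓
(1,4)B 3/3 ✓
(2,0)B 1/3 ✓
(2,1)R 3/4 ✓
(2,2)R 1/2 ✓
(2,4)B 1/2 ✓
(3,0)R 1/2 ✓
(3,1)R 2/2 ✓
(3,3)B 0/1 ✗
(3,4)R 0/2 ✗
Unsatisfied: (3,3), (3,4) — 2 in total.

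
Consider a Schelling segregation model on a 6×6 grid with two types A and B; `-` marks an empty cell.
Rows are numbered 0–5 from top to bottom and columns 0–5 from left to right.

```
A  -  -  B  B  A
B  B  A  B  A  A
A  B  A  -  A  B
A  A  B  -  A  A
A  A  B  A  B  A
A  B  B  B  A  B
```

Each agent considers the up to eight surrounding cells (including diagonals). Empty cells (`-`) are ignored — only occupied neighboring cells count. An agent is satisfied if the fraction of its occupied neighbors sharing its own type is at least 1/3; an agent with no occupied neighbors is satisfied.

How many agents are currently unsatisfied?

5

Row 0: (0,0)A 0/2 unhappy · (0,3)B 2/4 ok · (0,4)B 2/5 ok · (0,5)A 2/3 ok
Row 1: (1,0)B 2/4 ok · (1,1)B 2/6 ok · (1,2)A 1/5 unhappy · (1,3)B 2/6 ok · (1,4)A 3/7 ok · (1,5)A 3/5 ok
Row 2: (2,0)A 2/5 ok · (2,1)B 3/8 ok · (2,2)A 2/6 ok · (2,4)A 4/6 ok · (2,5)B 0/5 unhappy
Row 3: (3,0)A 4/5 ok · (3,1)A 5/8 ok · (3,2)B 2/6 ok · (3,4)A 4/6 ok · (3,5)A 3/5 ok
Row 4: (4,0)A 4/5 ok · (4,1)A 4/8 ok · (4,2)B 4/7 ok · (4,3)A 2/7 unhappy · (4,4)B 2/7 unhappy · (4,5)A 3/5 ok
Row 5: (5,0)A 2/3 ok · (5,1)B 2/5 ok · (5,2)B 3/5 ok · (5,3)B 3/5 ok · (5,4)A 2/5 ok · (5,5)B 1/3 ok
Unsatisfied: (0,0), (1,2), (2,5), (4,3), (4,4) — 5 in total.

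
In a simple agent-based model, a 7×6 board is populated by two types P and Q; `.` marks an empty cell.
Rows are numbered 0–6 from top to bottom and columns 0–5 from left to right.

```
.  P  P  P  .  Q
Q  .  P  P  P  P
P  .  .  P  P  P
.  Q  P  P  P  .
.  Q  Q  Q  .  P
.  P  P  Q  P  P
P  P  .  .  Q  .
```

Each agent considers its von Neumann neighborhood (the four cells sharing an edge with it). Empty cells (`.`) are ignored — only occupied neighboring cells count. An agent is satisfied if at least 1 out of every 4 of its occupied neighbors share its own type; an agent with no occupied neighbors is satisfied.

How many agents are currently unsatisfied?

4

Row 0: (0,1)P 1/1 satisfied · (0,2)P 3/3 satisfied · (0,3)P 2/2 satisfied · (0,5)Q 0/1 not
Row 1: (1,0)Q 0/1 not · (1,2)P 2/2 satisfied · (1,3)P 4/4 satisfied · (1,4)P 3/3 satisfied · (1,5)P 2/3 satisfied
Row 2: (2,0)P 0/1 not · (2,3)P 3/3 satisfied · (2,4)P 4/4 satisfied · (2,5)P 2/2 satisfied
Row 3: (3,1)Q 1/2 satisfied · (3,2)P 1/3 satisfied · (3,3)P 3/4 satisfied · (3,4)P 2/2 satisfied
Row 4: (4,1)Q 2/3 satisfied · (4,2)Q 2/4 satisfied · (4,3)Q 2/3 satisfied · (4,5)P 1/1 satisfied
Row 5: (5,1)P 2/3 satisfied · (5,2)P 1/3 satisfied · (5,3)Q 1/3 satisfied · (5,4)P 1/3 satisfied · (5,5)P 2/2 satisfied
Row 6: (6,0)P 1/1 satisfied · (6,1)P 2/2 satisfied · (6,4)Q 0/1 not
Unsatisfied: (0,5), (1,0), (2,0), (6,4) — 4 in total.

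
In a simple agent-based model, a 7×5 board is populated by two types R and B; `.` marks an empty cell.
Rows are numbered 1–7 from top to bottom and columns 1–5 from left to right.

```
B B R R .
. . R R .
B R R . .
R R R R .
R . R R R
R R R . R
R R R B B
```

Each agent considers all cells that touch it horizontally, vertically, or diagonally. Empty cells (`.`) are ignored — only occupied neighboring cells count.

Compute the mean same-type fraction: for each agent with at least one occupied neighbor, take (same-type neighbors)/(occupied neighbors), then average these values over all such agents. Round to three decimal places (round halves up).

0.815

(1,1)B 1/1
(1,2)B 1/3
(1,3)R 3/4
(1,4)R 3/3
(2,3)R 5/6
(2,4)R 4/4
(3,1)B 0/3
(3,2)R 5/6
(3,3)R 6/6
(4,1)R 3/4
(4,2)R 6/7
(4,3)R 6/6
(4,4)R 5/5
(5,1)R 4/4
(5,3)R 6/6
(5,4)R 6/6
(5,5)R 3/3
(6,1)R 4/4
(6,2)R 7/7
(6,3)R 5/6
(6,5)R 2/4
(7,1)R 3/3
(7,2)R 5/5
(7,3)R 3/4
(7,4)B 1/4
(7,5)B 1/2
Sum over 26 agents: 1/1 + 1/3 + 3/4 + 3/3 + 5/6 + 4/4 + 0/3 + 5/6 + 6/6 + 3/4 + 6/7 + 6/6 + 5/5 + 4/4 + 6/6 + 6/6 + 3/3 + 4/4 + 7/7 + 5/6 + 2/4 + 3/3 + 5/5 + 3/4 + 1/4 + 1/2 = 445/21; mean = 445/21 ÷ 26 = 445/546 = 0.815018… → 0.815.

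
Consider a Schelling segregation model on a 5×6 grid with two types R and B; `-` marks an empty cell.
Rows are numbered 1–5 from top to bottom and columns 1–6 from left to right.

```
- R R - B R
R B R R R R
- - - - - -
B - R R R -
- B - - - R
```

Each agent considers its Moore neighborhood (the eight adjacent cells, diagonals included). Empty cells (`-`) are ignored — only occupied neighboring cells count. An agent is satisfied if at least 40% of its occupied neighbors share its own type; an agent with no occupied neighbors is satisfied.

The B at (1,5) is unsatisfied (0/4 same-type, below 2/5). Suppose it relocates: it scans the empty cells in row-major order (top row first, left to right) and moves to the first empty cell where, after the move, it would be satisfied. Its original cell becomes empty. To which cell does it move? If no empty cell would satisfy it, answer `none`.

Vacating (1,5). Empty cells in order:
  (1,1): 1/3 same-type → still unsatisfied.
  (1,4): 0/4 same-type → still unsatisfied.
  (3,1): 2/3 same-type → satisfied — stop here.

(3,1)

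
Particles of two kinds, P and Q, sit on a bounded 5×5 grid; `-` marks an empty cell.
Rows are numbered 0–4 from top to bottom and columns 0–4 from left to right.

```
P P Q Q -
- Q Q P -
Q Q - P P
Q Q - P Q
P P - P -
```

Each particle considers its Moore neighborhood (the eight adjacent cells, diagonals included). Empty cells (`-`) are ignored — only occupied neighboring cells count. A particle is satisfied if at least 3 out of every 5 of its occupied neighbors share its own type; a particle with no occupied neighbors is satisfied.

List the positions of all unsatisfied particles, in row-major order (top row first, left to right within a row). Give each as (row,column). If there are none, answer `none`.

(0,0)P 1/2 not
(0,1)P 1/4 not
(0,2)Q 3/5 satisfied
(0,3)Q 2/3 satisfied
(1,1)Q 4/6 satisfied
(1,2)Q 4/7 not
(1,3)P 2/5 not
(2,0)Q 4/4 satisfied
(2,1)Q 5/5 satisfied
(2,3)P 3/5 satisfied
(2,4)P 3/4 satisfied
(3,0)Q 3/5 satisfied
(3,1)Q 3/5 satisfied
(3,3)P 3/4 satisfied
(3,4)Q 0/4 not
(4,0)P 1/3 not
(4,1)P 1/3 not
(4,3)P 1/2 not

(0,0), (0,1), (1,2), (1,3), (3,4), (4,0), (4,1), (4,3)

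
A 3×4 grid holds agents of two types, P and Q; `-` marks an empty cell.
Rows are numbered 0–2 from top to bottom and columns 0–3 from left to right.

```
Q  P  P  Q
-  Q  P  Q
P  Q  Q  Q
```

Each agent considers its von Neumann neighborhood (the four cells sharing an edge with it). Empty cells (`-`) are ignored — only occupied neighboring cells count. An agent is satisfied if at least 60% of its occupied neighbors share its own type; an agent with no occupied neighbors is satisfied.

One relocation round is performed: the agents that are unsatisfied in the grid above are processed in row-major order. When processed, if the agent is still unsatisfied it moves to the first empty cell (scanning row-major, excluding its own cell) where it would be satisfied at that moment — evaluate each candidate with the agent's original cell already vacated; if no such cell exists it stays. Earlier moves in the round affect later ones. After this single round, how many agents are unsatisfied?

6

Initially unsatisfied (in order): (0,0), (0,1), (0,3), (1,1), (1,2), (2,0).
  (0,0): no empty cell satisfies it; stays.
  (0,1): no empty cell satisfies it; stays.
  (0,3) → (1,0).
  (1,1): no empty cell satisfies it; stays.
  (1,2): no empty cell satisfies it; stays.
  (2,0): no empty cell satisfies it; stays.
Resulting grid:
Q P P -
Q Q P Q
P Q Q Q
Unsatisfied now: (0,0), (0,1), (1,1), (1,2), (1,3), (2,0).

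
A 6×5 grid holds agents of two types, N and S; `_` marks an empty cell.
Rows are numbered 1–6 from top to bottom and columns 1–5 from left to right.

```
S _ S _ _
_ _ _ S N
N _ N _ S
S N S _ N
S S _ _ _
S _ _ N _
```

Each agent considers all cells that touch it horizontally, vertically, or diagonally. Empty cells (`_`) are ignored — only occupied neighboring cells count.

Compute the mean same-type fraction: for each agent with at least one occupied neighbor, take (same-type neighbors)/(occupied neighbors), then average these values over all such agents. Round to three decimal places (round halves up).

(1,1)S — no occupied neighbors
(1,3)S 1/1
(2,4)S 2/4
(2,5)N 0/2
(3,1)N 1/2
(3,3)N 1/3
(3,5)S 1/3
(4,1)S 2/4
(4,2)N 2/6
(4,3)S 1/3
(4,5)N 0/1
(5,1)S 3/4
(5,2)S 4/5
(6,1)S 2/2
(6,4)N — no occupied neighbors
Sum over 13 agents: 1/1 + 2/4 + 0/2 + 1/2 + 1/3 + 1/3 + 2/4 + 2/6 + 1/3 + 0/1 + 3/4 + 4/5 + 2/2 = 383/60; mean = 383/60 ÷ 13 = 383/780 = 0.491025… → 0.491.

0.491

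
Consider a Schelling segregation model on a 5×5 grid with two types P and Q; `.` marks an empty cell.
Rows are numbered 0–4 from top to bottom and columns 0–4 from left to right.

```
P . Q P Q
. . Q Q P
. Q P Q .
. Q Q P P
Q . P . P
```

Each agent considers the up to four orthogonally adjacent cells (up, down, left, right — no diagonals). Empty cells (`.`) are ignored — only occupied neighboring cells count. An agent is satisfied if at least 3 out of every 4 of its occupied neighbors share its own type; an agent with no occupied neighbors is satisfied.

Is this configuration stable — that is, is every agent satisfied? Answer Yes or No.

No

(0,0)P 0/0 ✓
(0,2)Q 1/2 ✗
(0,3)P 0/3 ✗
(0,4)Q 0/2 ✗
(1,2)Q 2/3 ✗
(1,3)Q 2/4 ✗
(1,4)P 0/2 ✗
(2,1)Q 1/2 ✗
(2,2)P 0/4 ✗
(2,3)Q 1/3 ✗
(3,1)Q 2/2 ✓
(3,2)Q 1/4 ✗
(3,3)P 1/3 ✗
(3,4)P 2/2 ✓
(4,0)Q 0/0 ✓
(4,2)P 0/1 ✗
(4,4)P 1/1 ✓
For instance (0,2) has only 1/2 same-type neighbors, below 3/4.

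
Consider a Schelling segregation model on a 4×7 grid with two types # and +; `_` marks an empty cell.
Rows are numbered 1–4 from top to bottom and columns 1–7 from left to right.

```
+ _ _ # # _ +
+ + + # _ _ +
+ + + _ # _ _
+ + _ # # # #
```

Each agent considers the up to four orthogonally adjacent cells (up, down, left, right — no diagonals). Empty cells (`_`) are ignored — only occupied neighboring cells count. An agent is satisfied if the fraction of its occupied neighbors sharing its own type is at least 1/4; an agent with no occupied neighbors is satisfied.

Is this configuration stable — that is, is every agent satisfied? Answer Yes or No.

(1,1)+ 1/1 ok
(1,4)# 2/2 ok
(1,5)# 1/1 ok
(1,7)+ 1/1 ok
(2,1)+ 3/3 ok
(2,2)+ 3/3 ok
(2,3)+ 2/3 ok
(2,4)# 1/2 ok
(2,7)+ 1/1 ok
(3,1)+ 3/3 ok
(3,2)+ 4/4 ok
(3,3)+ 2/2 ok
(3,5)# 1/1 ok
(4,1)+ 2/2 ok
(4,2)+ 2/2 ok
(4,4)# 1/1 ok
(4,5)# 3/3 ok
(4,6)# 2/2 ok
(4,7)# 1/1 ok
All meet the threshold, so the configuration is stable.

Yes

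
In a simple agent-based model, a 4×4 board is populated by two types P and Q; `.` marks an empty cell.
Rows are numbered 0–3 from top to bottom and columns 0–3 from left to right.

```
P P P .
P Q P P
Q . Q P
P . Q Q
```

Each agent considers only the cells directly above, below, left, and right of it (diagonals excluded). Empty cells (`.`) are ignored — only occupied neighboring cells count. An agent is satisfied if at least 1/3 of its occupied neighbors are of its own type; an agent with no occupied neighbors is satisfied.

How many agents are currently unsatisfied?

3

(0,0)P 2/2 ✓
(0,1)P 2/3 ✓
(0,2)P 2/2 ✓
(1,0)P 1/3 ✓
(1,1)Q 0/3 ✗
(1,2)P 2/4 ✓
(1,3)P 2/2 ✓
(2,0)Q 0/2 ✗
(2,2)Q 1/3 ✓
(2,3)P 1/3 ✓
(3,0)P 0/1 ✗
(3,2)Q 2/2 ✓
(3,3)Q 1/2 ✓
Unsatisfied: (1,1), (2,0), (3,0) — 3 in total.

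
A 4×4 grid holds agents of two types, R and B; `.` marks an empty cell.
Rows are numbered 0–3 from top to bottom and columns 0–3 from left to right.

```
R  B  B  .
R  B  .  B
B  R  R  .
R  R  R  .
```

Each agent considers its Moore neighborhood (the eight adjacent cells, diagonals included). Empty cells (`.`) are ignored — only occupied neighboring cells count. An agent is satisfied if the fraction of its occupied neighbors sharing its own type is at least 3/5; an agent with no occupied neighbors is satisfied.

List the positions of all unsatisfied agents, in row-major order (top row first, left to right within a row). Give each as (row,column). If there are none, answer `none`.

(0,0), (0,1), (1,0), (1,1), (1,3), (2,0)

(0,0)R 1/3 not
(0,1)B 2/4 not
(0,2)B 3/3 satisfied
(1,0)R 2/5 not
(1,1)B 3/7 not
(1,3)B 1/2 not
(2,0)B 1/5 not
(2,1)R 5/7 satisfied
(2,2)R 3/5 satisfied
(3,0)R 2/3 satisfied
(3,1)R 4/5 satisfied
(3,2)R 3/3 satisfied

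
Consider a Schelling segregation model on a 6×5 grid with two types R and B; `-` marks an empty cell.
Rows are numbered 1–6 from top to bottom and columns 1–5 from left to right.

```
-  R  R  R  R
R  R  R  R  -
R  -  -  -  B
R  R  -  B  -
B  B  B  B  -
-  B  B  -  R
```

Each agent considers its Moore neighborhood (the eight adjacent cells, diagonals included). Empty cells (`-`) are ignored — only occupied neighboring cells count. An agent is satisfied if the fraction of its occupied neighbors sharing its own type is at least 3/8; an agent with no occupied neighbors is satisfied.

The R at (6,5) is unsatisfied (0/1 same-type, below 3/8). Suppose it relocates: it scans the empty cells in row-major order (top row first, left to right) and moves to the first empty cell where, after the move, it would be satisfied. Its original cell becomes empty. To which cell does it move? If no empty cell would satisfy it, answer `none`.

(1,1)

Vacating (6,5). Empty cells in order:
  (1,1): 3/3 same-type → satisfied — stop here.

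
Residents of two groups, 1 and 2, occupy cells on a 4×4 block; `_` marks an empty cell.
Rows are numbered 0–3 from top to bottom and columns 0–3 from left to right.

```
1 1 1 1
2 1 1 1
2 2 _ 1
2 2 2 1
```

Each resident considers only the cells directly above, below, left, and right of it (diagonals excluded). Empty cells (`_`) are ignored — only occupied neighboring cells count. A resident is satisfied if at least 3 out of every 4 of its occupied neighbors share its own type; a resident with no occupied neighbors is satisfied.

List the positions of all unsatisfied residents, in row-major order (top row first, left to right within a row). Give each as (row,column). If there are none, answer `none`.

Row 0: (0,0)1 1/2 unhappy · (0,1)1 3/3 ok · (0,2)1 3/3 ok · (0,3)1 2/2 ok
Row 1: (1,0)2 1/3 unhappy · (1,1)1 2/4 unhappy · (1,2)1 3/3 ok · (1,3)1 3/3 ok
Row 2: (2,0)2 3/3 ok · (2,1)2 2/3 unhappy · (2,3)1 2/2 ok
Row 3: (3,0)2 2/2 ok · (3,1)2 3/3 ok · (3,2)2 1/2 unhappy · (3,3)1 1/2 unhappy

(0,0), (1,0), (1,1), (2,1), (3,2), (3,3)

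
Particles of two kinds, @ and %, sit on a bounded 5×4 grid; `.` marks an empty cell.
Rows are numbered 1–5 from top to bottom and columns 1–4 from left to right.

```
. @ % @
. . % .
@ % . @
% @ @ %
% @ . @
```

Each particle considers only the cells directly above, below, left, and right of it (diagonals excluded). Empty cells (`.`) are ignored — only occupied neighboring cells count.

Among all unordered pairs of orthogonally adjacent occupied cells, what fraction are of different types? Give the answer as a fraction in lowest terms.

Scan each occupied cell's neighbors to the right and below so each pair is counted once.
Row 1: @(1,2)–%(1,3)≠ %(1,3)–@(1,4)≠ %(1,3)–%(2,3)=  → 2/3 unlike.
Row 3: @(3,1)–%(3,2)≠ @(3,1)–%(4,1)≠ %(3,2)–@(4,2)≠ @(3,4)–%(4,4)≠  → 4/4 unlike.
Row 4: %(4,1)–@(4,2)≠ %(4,1)–%(5,1)= @(4,2)–@(4,3)= @(4,2)–@(5,2)= @(4,3)–%(4,4)≠ %(4,4)–@(5,4)≠  → 3/6 unlike.
Row 5: %(5,1)–@(5,2)≠  → 1/1 unlike.
Total adjacent occupied pairs: 14; unlike-type pairs: 10.
10/14 reduces to 5/7.

5/7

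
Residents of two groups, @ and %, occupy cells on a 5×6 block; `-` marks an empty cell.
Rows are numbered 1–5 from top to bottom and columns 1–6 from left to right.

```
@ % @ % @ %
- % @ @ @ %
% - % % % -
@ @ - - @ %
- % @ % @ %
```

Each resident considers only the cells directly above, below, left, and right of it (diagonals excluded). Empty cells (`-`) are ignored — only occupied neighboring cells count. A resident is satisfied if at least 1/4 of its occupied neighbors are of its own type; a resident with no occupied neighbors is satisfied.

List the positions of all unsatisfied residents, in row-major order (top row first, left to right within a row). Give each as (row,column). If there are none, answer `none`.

(1,1), (1,4), (3,1), (5,2), (5,3), (5,4)

(1,1)@ 0/1 ✗
(1,2)% 1/3 ✓
(1,3)@ 1/3 ✓
(1,4)% 0/3 ✗
(1,5)@ 1/3 ✓
(1,6)% 1/2 ✓
(2,2)% 1/2 ✓
(2,3)@ 2/4 ✓
(2,4)@ 2/4 ✓
(2,5)@ 2/4 ✓
(2,6)% 1/2 ✓
(3,1)% 0/1 ✗
(3,3)% 1/2 ✓
(3,4)% 2/3 ✓
(3,5)% 1/3 ✓
(4,1)@ 1/2 ✓
(4,2)@ 1/2 ✓
(4,5)@ 1/3 ✓
(4,6)% 1/2 ✓
(5,2)% 0/2 ✗
(5,3)@ 0/2 ✗
(5,4)% 0/2 ✗
(5,5)@ 1/3 ✓
(5,6)% 1/2 ✓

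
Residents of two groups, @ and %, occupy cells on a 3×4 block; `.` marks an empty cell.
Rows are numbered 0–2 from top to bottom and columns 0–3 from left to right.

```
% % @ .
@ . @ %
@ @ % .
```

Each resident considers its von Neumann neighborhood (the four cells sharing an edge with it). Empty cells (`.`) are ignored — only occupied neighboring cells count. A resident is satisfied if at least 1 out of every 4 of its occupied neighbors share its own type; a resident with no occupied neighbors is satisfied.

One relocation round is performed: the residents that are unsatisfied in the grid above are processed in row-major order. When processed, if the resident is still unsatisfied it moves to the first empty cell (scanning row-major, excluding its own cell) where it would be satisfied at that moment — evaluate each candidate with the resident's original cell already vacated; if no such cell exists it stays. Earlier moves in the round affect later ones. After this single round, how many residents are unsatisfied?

0

Initially unsatisfied (in order): (1,3), (2,2).
  (1,3) → (1,1).
  (2,2) → (2,3).
Resulting grid:
% % @ .
@ % @ .
@ @ . %
All satisfied now.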